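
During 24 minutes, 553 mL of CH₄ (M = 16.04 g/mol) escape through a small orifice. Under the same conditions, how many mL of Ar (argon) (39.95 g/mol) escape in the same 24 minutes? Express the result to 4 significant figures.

By Graham's law, rate_Ar/rate_CH₄ = √(M_CH₄/M_Ar) = √(16.04/39.95) = √0.4015 = 0.6336.
So the volume for Ar is 553 × 0.6336 = 350.4 mL.

350.4 mL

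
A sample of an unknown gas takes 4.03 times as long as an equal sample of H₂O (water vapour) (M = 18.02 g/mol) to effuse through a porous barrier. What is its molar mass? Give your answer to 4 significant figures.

292.7 g/mol

Since effusion rate ∝ 1/√M, t_X/t_H₂O = √(M_X/M_H₂O).
4.03 = √(M_X/18.02)
M_X = 18.02 × 4.03² = 18.02 × 16.24 = 292.7 g/mol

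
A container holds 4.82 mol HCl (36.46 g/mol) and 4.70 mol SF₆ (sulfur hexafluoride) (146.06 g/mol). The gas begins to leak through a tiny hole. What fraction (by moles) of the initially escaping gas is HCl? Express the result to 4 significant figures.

Effusion rate of each component ∝ n_i/√M_i (partial pressure × 1/√M).
So x_HCl in the escaping gas = (n_HCl/√M_HCl) / Σ(n_i/√M_i)
= (4.82/√36.46) / (4.82/√36.46 + 4.70/√146.06) = 0.7982/(0.7982 + 0.3889) = 0.6724.

0.6724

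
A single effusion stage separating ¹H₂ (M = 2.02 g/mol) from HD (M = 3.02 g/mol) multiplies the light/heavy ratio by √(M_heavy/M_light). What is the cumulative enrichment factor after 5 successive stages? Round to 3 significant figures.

The single-stage factor is √(M_heavy/M_light), so 5 stages give [√(3.02/2.02)]^5 = (3.02/2.02)^(5/2).
= 1.49505^(5/2) = 2.73.

2.73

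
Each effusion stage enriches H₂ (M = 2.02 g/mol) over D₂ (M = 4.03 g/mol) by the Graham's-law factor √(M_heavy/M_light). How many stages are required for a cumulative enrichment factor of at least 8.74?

Single-stage factor α = √(4.03/2.02), so ln α = ½ ln(1.99505) = 0.3453.
Need α^N ≥ 8.74 ⇒ N ≥ ln(8.74) / ln α = 2.168 / 0.3453 = 6.28.
Rounding up, N = 7 stages.

7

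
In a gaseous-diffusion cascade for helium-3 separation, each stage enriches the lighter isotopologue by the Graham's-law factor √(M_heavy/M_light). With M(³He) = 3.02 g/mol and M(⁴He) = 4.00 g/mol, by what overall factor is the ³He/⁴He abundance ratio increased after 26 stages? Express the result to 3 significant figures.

38.6

The single-stage factor is √(M_heavy/M_light), so 26 stages give [√(4.00/3.02)]^26 = (4.00/3.02)^(26/2).
= 1.32450^13 = 38.6.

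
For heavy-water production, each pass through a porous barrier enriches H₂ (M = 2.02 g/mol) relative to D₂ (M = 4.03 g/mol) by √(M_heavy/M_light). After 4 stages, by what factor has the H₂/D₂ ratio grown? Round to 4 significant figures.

Overall factor = α^4 with α = √(4.03/2.02), i.e. (4.03/2.02)^(4/2).
= 1.99505^2 = 3.980.

3.980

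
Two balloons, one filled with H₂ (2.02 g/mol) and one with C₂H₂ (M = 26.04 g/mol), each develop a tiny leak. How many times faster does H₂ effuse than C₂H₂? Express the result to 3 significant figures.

3.59

Graham's law gives rate_H₂/rate_C₂H₂ = √(M_C₂H₂/M_H₂) = √(26.04/2.02) = √12.89 = 3.59.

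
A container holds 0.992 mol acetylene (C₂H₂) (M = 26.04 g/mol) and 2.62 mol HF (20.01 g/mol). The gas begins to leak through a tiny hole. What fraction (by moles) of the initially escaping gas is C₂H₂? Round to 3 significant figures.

0.249

Effusion rate of each component ∝ n_i/√M_i (partial pressure × 1/√M).
Mole fraction of C₂H₂ in the effusate = (n_C₂H₂/√M_C₂H₂) / (n_C₂H₂/√M_C₂H₂ + n_HF/√M_HF)
= (0.992/√26.04) / (0.992/√26.04 + 2.62/√20.01) = 0.1944/(0.1944 + 0.5857) = 0.249.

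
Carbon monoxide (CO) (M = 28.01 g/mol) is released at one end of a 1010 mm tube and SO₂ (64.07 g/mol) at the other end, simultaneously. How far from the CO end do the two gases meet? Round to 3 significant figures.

Graham's law gives d_CO/d_SO₂ = rate_CO/rate_SO₂ = √(M_SO₂/M_CO) = √(64.07/28.01) = 1.512.
With d_CO + d_SO₂ = 1010 mm, d_SO₂ = 1010/(1 + 1.512) = 402.0 mm.
d_CO = 1010 − 402.0 = 608 mm.

608 mm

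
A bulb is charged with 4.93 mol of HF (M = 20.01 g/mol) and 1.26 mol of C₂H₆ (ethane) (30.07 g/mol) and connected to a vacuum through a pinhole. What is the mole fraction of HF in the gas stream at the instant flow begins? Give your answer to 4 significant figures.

Each component's effusion rate ∝ (its partial pressure)·(1/√M) ∝ n_i/√M_i.
So x_HF in the escaping gas = (n_HF/√M_HF) / Σ(n_i/√M_i)
= (4.93/√20.01) / (4.93/√20.01 + 1.26/√30.07) = 1.102/(1.102 + 0.2298) = 0.8275.

0.8275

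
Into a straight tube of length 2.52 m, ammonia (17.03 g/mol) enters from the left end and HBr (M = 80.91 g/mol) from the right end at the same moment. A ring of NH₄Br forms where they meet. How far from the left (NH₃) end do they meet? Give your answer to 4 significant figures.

1.727 m

Graham's law gives d_NH₃/d_HBr = rate_NH₃/rate_HBr = √(M_HBr/M_NH₃) = √(80.91/17.03) = 2.180.
With d_NH₃ + d_HBr = 2.52 m, d_HBr = 2.52/(1 + 2.180) = 0.7925 m.
d_NH₃ = 2.52 − 0.7925 = 1.727 m.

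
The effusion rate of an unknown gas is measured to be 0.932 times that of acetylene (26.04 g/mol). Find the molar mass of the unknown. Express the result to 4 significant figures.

29.98 g/mol

By Graham's law, rate_X/rate_C₂H₂ = √(M_C₂H₂/M_X).
0.932 = √(26.04/M_X)
M_X = 26.04 / 0.932² = 26.04 / 0.8686 = 29.98 g/mol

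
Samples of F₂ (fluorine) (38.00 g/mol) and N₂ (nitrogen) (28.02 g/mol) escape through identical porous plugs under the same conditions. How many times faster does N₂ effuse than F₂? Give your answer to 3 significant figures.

Since effusion rate ∝ 1/√M, rate_N₂/rate_F₂ = √(M_F₂/M_N₂) = √(38.00/28.02) = √1.356 = 1.16.

1.16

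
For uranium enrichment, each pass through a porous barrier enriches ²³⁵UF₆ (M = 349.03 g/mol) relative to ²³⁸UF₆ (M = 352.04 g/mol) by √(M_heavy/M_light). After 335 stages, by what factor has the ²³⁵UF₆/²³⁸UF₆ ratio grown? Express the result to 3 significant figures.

Overall factor = α^335 with α = √(352.04/349.03), i.e. (352.04/349.03)^(335/2).
= 1.00862^(335/2) = 4.21.

4.21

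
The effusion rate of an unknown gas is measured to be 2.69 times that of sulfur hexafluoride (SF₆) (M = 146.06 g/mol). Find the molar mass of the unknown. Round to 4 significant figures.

20.18 g/mol

From Graham's law, rate_X/rate_SF₆ = √(M_SF₆/M_X).
2.69 = √(146.06/M_X)
M_X = 146.06 / 2.69² = 146.06 / 7.236 = 20.18 g/mol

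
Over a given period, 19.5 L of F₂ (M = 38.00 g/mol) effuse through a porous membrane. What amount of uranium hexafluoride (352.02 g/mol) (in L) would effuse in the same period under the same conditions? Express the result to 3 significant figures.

6.41 L

From Graham's law, rate_UF₆/rate_F₂ = √(M_F₂/M_UF₆) = √(38.00/352.02) = √0.1079 = 0.3286.
So the volume for UF₆ is 19.5 × 0.3286 = 6.41 L.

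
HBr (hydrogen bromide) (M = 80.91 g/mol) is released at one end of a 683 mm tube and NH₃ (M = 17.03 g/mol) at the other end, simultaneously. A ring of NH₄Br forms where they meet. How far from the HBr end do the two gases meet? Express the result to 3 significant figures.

215 mm

Distances travelled in equal time are proportional to diffusion rates, so d_HBr/d_NH₃ = √(M_NH₃/M_HBr) = √(17.03/80.91) = 0.4588.
With d_HBr + d_NH₃ = 683 mm, d_NH₃ = 683/(1 + 0.4588) = 468.2 mm.
d_HBr = 683 − 468.2 = 215 mm.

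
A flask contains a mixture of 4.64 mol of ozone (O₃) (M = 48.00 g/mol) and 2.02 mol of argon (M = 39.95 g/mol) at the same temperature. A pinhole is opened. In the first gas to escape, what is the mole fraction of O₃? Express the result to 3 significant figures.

0.677

Rate_i ∝ x_i/√M_i (Graham's law weighted by mole fraction), so the effusate composition follows n_i/√M_i.
So x_O₃ in the escaping gas = (n_O₃/√M_O₃) / Σ(n_i/√M_i)
= (4.64/√48.00) / (4.64/√48.00 + 2.02/√39.95) = 0.6697/(0.6697 + 0.3196) = 0.677.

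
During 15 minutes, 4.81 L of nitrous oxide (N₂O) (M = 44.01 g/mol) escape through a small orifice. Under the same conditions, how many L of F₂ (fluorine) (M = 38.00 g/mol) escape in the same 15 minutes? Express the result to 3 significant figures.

By Graham's law, rate_F₂/rate_N₂O = √(M_N₂O/M_F₂) = √(44.01/38.00) = √1.158 = 1.076.
So the volume for F₂ is 4.81 × 1.076 = 5.18 L.

5.18 L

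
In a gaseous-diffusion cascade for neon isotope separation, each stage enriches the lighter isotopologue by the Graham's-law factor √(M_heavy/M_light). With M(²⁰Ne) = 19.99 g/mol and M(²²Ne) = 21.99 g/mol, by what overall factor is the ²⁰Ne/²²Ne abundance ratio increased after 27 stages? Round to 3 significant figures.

3.62

The single-stage factor is √(M_heavy/M_light), so 27 stages give [√(21.99/19.99)]^27 = (21.99/19.99)^(27/2).
= 1.10005^(27/2) = 3.62.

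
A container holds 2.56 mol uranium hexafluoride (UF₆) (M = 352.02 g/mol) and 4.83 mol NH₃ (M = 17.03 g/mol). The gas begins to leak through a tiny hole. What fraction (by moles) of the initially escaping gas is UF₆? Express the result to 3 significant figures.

Effusion rate of each component ∝ n_i/√M_i (partial pressure × 1/√M).
Mole fraction of UF₆ in the effusate = (n_UF₆/√M_UF₆) / (n_UF₆/√M_UF₆ + n_NH₃/√M_NH₃)
= (2.56/√352.02) / (2.56/√352.02 + 4.83/√17.03) = 0.1364/(0.1364 + 1.170) = 0.104.

0.104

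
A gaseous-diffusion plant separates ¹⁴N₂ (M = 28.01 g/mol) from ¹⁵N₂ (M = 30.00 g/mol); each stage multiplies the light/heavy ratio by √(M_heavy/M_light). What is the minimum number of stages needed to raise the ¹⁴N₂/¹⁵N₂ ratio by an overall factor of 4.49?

Single-stage factor α = √(30.00/28.01), so ln α = ½ ln(1.07105) = 0.03432.
Need α^N ≥ 4.49 ⇒ N ≥ ln(4.49) / ln α = 1.502 / 0.03432 = 43.76.
Rounding up, N = 44 stages.

44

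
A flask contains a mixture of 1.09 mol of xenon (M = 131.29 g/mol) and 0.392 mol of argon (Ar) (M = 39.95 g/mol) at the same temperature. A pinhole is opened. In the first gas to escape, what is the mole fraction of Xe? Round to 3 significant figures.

Each component's effusion rate ∝ (its partial pressure)·(1/√M) ∝ n_i/√M_i.
So x_Xe in the escaping gas = (n_Xe/√M_Xe) / Σ(n_i/√M_i)
= (1.09/√131.29) / (1.09/√131.29 + 0.392/√39.95) = 0.09513/(0.09513 + 0.06202) = 0.605.

0.605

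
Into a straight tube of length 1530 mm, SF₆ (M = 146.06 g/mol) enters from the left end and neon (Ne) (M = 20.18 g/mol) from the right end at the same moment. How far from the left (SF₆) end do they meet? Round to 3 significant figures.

415 mm

The fronts meet when d_SF₆ + d_Ne = L with d_SF₆/d_Ne = √(M_Ne/M_SF₆) (Graham's law). Here √(M_Ne/M_SF₆) = √(20.18/146.06) = 0.3717.
With d_SF₆ + d_Ne = 1530 mm, d_Ne = 1530/(1 + 0.3717) = 1115 mm.
d_SF₆ = 1530 − 1115 = 415 mm.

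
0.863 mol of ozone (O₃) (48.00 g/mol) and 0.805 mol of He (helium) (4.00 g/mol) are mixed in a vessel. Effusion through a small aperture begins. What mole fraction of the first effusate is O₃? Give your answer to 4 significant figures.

Rate_i ∝ x_i/√M_i (Graham's law weighted by mole fraction), so the effusate composition follows n_i/√M_i.
So x_O₃ in the escaping gas = (n_O₃/√M_O₃) / Σ(n_i/√M_i)
= (0.863/√48.00) / (0.863/√48.00 + 0.805/√4.00) = 0.1246/(0.1246 + 0.4025) = 0.2363.

0.2363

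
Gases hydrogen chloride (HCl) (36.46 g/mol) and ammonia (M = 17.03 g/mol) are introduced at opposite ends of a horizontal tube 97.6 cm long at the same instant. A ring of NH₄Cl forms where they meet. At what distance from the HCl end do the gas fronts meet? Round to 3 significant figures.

The fronts meet when d_HCl + d_NH₃ = L with d_HCl/d_NH₃ = √(M_NH₃/M_HCl) (Graham's law). Here √(M_NH₃/M_HCl) = √(17.03/36.46) = 0.6834.
With d_HCl + d_NH₃ = 97.6 cm, d_NH₃ = 97.6/(1 + 0.6834) = 57.98 cm.
d_HCl = 97.6 − 57.98 = 39.6 cm.

39.6 cm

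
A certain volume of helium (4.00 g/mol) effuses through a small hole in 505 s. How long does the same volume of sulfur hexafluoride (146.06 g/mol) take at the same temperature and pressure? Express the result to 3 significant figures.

3050 s

Graham's law gives t_SF₆/t_He = √(M_SF₆/M_He) = √(146.06/4.00) = √36.52 = 6.043.
So the time for SF₆ is 505 × 6.043 = 3050 s.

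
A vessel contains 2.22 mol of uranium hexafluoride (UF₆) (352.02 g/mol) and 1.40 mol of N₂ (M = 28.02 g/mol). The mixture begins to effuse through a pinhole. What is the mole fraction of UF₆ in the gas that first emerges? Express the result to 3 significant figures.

Each component's effusion rate ∝ (its partial pressure)·(1/√M) ∝ n_i/√M_i.
x_UF₆(eff) = (n_UF₆/√M_UF₆) / (n_UF₆/√M_UF₆ + n_N₂/√M_N₂)
= (2.22/√352.02) / (2.22/√352.02 + 1.40/√28.02) = 0.1183/(0.1183 + 0.2645) = 0.309.

0.309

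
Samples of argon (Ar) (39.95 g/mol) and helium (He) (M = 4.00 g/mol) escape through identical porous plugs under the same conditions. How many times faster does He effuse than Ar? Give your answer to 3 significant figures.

3.16

By Graham's law, rate_He/rate_Ar = √(M_Ar/M_He) = √(39.95/4.00) = √9.988 = 3.16.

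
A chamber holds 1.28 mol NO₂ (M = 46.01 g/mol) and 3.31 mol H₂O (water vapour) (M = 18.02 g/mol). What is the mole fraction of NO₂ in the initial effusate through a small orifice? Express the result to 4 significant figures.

The effusion rate of species i is ∝ p_i/√M_i ∝ n_i/√M_i.
So x_NO₂ in the escaping gas = (n_NO₂/√M_NO₂) / Σ(n_i/√M_i)
= (1.28/√46.01) / (1.28/√46.01 + 3.31/√18.02) = 0.1887/(0.1887 + 0.7797) = 0.1949.

0.1949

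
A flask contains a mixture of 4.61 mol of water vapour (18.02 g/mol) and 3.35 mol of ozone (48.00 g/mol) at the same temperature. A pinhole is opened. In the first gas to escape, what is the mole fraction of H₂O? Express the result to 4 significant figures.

Each component's effusion rate ∝ (its partial pressure)·(1/√M) ∝ n_i/√M_i.
Mole fraction of H₂O in the effusate = (n_H₂O/√M_H₂O) / (n_H₂O/√M_H₂O + n_O₃/√M_O₃)
= (4.61/√18.02) / (4.61/√18.02 + 3.35/√48.00) = 1.086/(1.086 + 0.4835) = 0.6919.

0.6919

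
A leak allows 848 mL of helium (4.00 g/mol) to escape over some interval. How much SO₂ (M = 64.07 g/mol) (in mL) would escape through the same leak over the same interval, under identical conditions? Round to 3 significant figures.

Using Graham's law: rate_SO₂/rate_He = √(M_He/M_SO₂) = √(4.00/64.07) = √0.06243 = 0.2499.
So the volume for SO₂ is 848 × 0.2499 = 212 mL.

212 mL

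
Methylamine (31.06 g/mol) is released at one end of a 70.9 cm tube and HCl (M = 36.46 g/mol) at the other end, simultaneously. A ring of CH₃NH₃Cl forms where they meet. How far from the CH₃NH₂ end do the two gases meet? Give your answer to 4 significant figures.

In equal time, each gas travels a distance ∝ its rate ∝ 1/√M, so d_CH₃NH₂/d_HCl = √(M_HCl/M_CH₃NH₂) = √(36.46/31.06) = 1.083.
With d_CH₃NH₂ + d_HCl = 70.9 cm, d_HCl = 70.9/(1 + 1.083) = 34.03 cm.
d_CH₃NH₂ = 70.9 − 34.03 = 36.87 cm.

36.87 cm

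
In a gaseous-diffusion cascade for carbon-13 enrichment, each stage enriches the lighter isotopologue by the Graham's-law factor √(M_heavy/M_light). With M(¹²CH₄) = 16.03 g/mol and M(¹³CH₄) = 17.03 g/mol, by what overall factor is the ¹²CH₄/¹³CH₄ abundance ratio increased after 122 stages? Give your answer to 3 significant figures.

Each stage multiplies the ratio by α = √(17.03/16.03), so after 122 stages the overall factor is α^122 = (17.03/16.03)^(122/2).
= 1.06238^61 = 40.1.

40.1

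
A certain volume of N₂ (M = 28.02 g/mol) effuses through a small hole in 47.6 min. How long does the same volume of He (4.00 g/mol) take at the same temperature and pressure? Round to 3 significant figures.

Graham's law gives t_He/t_N₂ = √(M_He/M_N₂) = √(4.00/28.02) = √0.1428 = 0.3778.
So the time for He is 47.6 × 0.3778 = 18.0 min.

18.0 min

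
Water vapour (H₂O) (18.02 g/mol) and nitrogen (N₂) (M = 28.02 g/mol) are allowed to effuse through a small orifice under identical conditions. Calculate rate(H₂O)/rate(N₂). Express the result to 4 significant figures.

By Graham's law, rate_H₂O/rate_N₂ = √(M_N₂/M_H₂O) = √(28.02/18.02) = √1.555 = 1.247.

1.247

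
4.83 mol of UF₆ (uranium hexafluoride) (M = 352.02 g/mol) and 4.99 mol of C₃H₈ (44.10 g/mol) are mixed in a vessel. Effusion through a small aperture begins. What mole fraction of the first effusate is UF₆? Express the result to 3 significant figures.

Effusion rate of each component ∝ n_i/√M_i (partial pressure × 1/√M).
So x_UF₆ in the escaping gas = (n_UF₆/√M_UF₆) / Σ(n_i/√M_i)
= (4.83/√352.02) / (4.83/√352.02 + 4.99/√44.10) = 0.2574/(0.2574 + 0.7514) = 0.255.

0.255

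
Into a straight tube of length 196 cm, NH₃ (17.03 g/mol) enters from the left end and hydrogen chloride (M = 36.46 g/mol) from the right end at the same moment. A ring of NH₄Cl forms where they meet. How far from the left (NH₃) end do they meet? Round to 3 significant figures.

116 cm

Distances travelled in equal time are proportional to diffusion rates, so d_NH₃/d_HCl = √(M_HCl/M_NH₃) = √(36.46/17.03) = 1.463.
With d_NH₃ + d_HCl = 196 cm, d_HCl = 196/(1 + 1.463) = 79.57 cm.
d_NH₃ = 196 − 79.57 = 116 cm.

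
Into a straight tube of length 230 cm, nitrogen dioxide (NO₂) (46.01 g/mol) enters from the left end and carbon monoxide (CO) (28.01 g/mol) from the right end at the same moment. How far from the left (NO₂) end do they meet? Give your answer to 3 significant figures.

The fronts meet when d_NO₂ + d_CO = L with d_NO₂/d_CO = √(M_CO/M_NO₂) (Graham's law). Here √(M_CO/M_NO₂) = √(28.01/46.01) = 0.7802.
With d_NO₂ + d_CO = 230 cm, d_CO = 230/(1 + 0.7802) = 129.2 cm.
d_NO₂ = 230 − 129.2 = 101 cm.

101 cm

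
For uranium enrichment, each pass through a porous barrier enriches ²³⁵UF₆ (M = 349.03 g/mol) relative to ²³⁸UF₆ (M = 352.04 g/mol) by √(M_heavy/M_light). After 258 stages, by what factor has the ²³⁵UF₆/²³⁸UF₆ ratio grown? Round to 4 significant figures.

3.027

After 258 stages the ratio has grown by (√(352.04/349.03))^258 = (352.04/349.03)^(258/2).
= 1.00862^129 = 3.027.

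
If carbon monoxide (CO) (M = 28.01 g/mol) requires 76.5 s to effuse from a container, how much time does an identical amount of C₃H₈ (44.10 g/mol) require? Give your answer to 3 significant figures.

96.0 s

Using Graham's law: t_C₃H₈/t_CO = √(M_C₃H₈/M_CO) = √(44.10/28.01) = √1.574 = 1.255.
So the time for C₃H₈ is 76.5 × 1.255 = 96.0 s.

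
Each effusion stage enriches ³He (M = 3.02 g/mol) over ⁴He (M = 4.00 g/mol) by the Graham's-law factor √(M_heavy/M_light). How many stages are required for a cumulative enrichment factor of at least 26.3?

Per stage α = (4.00/3.02)^(1/2) = 1.32450^0.5, giving ln α = 0.1405.
Need α^N ≥ 26.3 ⇒ N ≥ ln(26.3) / ln α = 3.270 / 0.1405 = 23.27.
Minimum whole number of stages: N = 24.

24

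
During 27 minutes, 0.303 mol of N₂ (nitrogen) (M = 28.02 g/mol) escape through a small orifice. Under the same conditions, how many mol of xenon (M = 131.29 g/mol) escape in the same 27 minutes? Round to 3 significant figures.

0.140 mol

From Graham's law, rate_Xe/rate_N₂ = √(M_N₂/M_Xe) = √(28.02/131.29) = √0.2134 = 0.4620.
So the amount for Xe is 0.303 × 0.4620 = 0.140 mol.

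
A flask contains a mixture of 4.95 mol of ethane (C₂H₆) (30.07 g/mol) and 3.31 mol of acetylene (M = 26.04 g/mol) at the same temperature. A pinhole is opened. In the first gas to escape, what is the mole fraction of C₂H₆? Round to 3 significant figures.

Effusion rate of each component ∝ n_i/√M_i (partial pressure × 1/√M).
So x_C₂H₆ in the escaping gas = (n_C₂H₆/√M_C₂H₆) / Σ(n_i/√M_i)
= (4.95/√30.07) / (4.95/√30.07 + 3.31/√26.04) = 0.9027/(0.9027 + 0.6486) = 0.582.

0.582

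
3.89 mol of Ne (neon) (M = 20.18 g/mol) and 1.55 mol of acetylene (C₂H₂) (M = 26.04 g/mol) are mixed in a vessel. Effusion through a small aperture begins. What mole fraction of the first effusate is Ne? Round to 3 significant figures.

Effusion rate of each component ∝ n_i/√M_i (partial pressure × 1/√M).
x_Ne(eff) = (n_Ne/√M_Ne) / (n_Ne/√M_Ne + n_C₂H₂/√M_C₂H₂)
= (3.89/√20.18) / (3.89/√20.18 + 1.55/√26.04) = 0.8659/(0.8659 + 0.3037) = 0.740.

0.740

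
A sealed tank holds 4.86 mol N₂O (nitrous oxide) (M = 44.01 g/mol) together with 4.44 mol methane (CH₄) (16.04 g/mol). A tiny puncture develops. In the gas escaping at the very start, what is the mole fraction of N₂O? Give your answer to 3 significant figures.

0.398

The effusion rate of species i is ∝ p_i/√M_i ∝ n_i/√M_i.
Mole fraction of N₂O in the effusate = (n_N₂O/√M_N₂O) / (n_N₂O/√M_N₂O + n_CH₄/√M_CH₄)
= (4.86/√44.01) / (4.86/√44.01 + 4.44/√16.04) = 0.7326/(0.7326 + 1.109) = 0.398.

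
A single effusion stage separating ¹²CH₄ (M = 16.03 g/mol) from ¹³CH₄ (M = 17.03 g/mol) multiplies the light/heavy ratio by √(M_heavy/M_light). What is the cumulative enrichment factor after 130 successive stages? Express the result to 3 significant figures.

The single-stage factor is √(M_heavy/M_light), so 130 stages give [√(17.03/16.03)]^130 = (17.03/16.03)^(130/2).
= 1.06238^65 = 51.1.

51.1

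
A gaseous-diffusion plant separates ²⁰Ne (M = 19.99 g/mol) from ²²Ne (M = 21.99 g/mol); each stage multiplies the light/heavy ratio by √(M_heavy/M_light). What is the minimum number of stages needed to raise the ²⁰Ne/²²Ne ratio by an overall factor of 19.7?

63

Per stage α = (21.99/19.99)^(1/2) = 1.10005^0.5, giving ln α = 0.04768.
Need α^N ≥ 19.7 ⇒ N ≥ ln(19.7) / ln α = 2.981 / 0.04768 = 62.52.
Rounding up, N = 63 stages.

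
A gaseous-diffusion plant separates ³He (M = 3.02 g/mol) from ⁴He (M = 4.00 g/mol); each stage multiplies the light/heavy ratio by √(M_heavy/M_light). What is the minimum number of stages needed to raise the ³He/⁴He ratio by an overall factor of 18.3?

21

Single-stage factor α = √(4.00/3.02), so ln α = ½ ln(1.32450) = 0.1405.
Need α^N ≥ 18.3 ⇒ N ≥ ln(18.3) / ln α = 2.907 / 0.1405 = 20.69.
Rounding up, N = 21 stages.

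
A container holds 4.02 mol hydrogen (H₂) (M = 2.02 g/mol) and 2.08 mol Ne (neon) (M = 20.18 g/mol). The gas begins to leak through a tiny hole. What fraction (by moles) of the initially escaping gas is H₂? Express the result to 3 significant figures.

Effusion rate of each component ∝ n_i/√M_i (partial pressure × 1/√M).
x_H₂(eff) = (n_H₂/√M_H₂) / (n_H₂/√M_H₂ + n_Ne/√M_Ne)
= (4.02/√2.02) / (4.02/√2.02 + 2.08/√20.18) = 2.828/(2.828 + 0.4630) = 0.859.

0.859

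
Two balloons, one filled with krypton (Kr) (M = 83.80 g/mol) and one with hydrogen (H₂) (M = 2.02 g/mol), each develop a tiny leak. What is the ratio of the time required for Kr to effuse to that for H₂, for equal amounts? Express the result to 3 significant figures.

6.44

By Graham's law, t_Kr/t_H₂ = √(M_Kr/M_H₂) = √(83.80/2.02) = √41.49 = 6.44.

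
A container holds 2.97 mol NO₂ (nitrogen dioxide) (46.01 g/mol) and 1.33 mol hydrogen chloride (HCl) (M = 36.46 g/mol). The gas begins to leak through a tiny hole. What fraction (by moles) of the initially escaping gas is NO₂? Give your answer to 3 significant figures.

Each component's effusion rate ∝ (its partial pressure)·(1/√M) ∝ n_i/√M_i.
So x_NO₂ in the escaping gas = (n_NO₂/√M_NO₂) / Σ(n_i/√M_i)
= (2.97/√46.01) / (2.97/√46.01 + 1.33/√36.46) = 0.4379/(0.4379 + 0.2203) = 0.665.

0.665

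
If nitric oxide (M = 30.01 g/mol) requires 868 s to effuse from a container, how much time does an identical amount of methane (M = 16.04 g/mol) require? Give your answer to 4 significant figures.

Using Graham's law: t_CH₄/t_NO = √(M_CH₄/M_NO) = √(16.04/30.01) = √0.5345 = 0.7311.
So the time for CH₄ is 868 × 0.7311 = 634.6 s.

634.6 s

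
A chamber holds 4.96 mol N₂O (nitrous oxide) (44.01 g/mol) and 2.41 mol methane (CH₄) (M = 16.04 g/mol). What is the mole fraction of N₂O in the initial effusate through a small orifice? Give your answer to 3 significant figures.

Effusion rate of each component ∝ n_i/√M_i (partial pressure × 1/√M).
x_N₂O(eff) = (n_N₂O/√M_N₂O) / (n_N₂O/√M_N₂O + n_CH₄/√M_CH₄)
= (4.96/√44.01) / (4.96/√44.01 + 2.41/√16.04) = 0.7477/(0.7477 + 0.6017) = 0.554.

0.554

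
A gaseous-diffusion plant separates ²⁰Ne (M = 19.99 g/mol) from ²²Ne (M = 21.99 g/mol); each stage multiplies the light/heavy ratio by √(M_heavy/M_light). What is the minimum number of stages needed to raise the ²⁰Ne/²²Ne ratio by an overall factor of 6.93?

41

Per stage α = (21.99/19.99)^(1/2) = 1.10005^0.5, giving ln α = 0.04768.
Need α^N ≥ 6.93 ⇒ N ≥ ln(6.93) / ln α = 1.936 / 0.04768 = 40.60.
Minimum whole number of stages: N = 41.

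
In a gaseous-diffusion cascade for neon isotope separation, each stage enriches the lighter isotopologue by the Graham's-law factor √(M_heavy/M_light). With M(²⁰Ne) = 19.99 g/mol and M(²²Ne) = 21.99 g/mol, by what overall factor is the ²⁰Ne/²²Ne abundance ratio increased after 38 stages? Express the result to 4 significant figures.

6.121

The single-stage factor is √(M_heavy/M_light), so 38 stages give [√(21.99/19.99)]^38 = (21.99/19.99)^(38/2).
= 1.10005^19 = 6.121.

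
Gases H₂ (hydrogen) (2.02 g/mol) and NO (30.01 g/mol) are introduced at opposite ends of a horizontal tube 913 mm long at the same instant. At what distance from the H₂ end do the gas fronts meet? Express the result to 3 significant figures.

725 mm

Distances travelled in equal time are proportional to diffusion rates, so d_H₂/d_NO = √(M_NO/M_H₂) = √(30.01/2.02) = 3.854.
With d_H₂ + d_NO = 913 mm, d_NO = 913/(1 + 3.854) = 188.1 mm.
d_H₂ = 913 − 188.1 = 725 mm.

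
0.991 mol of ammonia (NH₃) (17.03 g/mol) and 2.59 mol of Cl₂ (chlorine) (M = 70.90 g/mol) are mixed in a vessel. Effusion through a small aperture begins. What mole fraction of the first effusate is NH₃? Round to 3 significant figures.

0.438

Each component's effusion rate ∝ (its partial pressure)·(1/√M) ∝ n_i/√M_i.
Mole fraction of NH₃ in the effusate = (n_NH₃/√M_NH₃) / (n_NH₃/√M_NH₃ + n_Cl₂/√M_Cl₂)
= (0.991/√17.03) / (0.991/√17.03 + 2.59/√70.90) = 0.2401/(0.2401 + 0.3076) = 0.438.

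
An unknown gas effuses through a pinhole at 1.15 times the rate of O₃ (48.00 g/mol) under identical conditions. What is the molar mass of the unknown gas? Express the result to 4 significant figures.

Since effusion rate ∝ 1/√M, rate_X/rate_O₃ = √(M_O₃/M_X).
1.15 = √(48.00/M_X)
M_X = 48.00 / 1.15² = 48.00 / 1.322 = 36.29 g/mol

36.29 g/mol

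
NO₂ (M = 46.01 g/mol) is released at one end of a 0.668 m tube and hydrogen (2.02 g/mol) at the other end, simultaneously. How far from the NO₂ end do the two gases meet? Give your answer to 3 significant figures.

Distances travelled in equal time are proportional to diffusion rates, so d_NO₂/d_H₂ = √(M_H₂/M_NO₂) = √(2.02/46.01) = 0.2095.
With d_NO₂ + d_H₂ = 0.668 m, d_H₂ = 0.668/(1 + 0.2095) = 0.5523 m.
d_NO₂ = 0.668 − 0.5523 = 0.116 m.

0.116 m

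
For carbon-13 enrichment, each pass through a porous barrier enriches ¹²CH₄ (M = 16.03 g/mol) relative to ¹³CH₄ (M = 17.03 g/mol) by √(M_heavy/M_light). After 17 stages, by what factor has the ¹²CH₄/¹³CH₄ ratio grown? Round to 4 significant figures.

1.673

Each stage multiplies the ratio by α = √(17.03/16.03), so after 17 stages the overall factor is α^17 = (17.03/16.03)^(17/2).
= 1.06238^(17/2) = 1.673.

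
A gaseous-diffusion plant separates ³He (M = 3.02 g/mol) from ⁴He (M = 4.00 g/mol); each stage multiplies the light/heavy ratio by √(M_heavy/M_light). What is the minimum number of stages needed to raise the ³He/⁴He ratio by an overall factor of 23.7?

23

Per stage α = (4.00/3.02)^(1/2) = 1.32450^0.5, giving ln α = 0.1405.
Need α^N ≥ 23.7 ⇒ N ≥ ln(23.7) / ln α = 3.165 / 0.1405 = 22.53.
Minimum whole number of stages: N = 23.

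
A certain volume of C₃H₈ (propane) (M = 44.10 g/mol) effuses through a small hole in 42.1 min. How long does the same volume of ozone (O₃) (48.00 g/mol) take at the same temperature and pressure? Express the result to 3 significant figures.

43.9 min

Using Graham's law: t_O₃/t_C₃H₈ = √(M_O₃/M_C₃H₈) = √(48.00/44.10) = √1.088 = 1.043.
So the time for O₃ is 42.1 × 1.043 = 43.9 min.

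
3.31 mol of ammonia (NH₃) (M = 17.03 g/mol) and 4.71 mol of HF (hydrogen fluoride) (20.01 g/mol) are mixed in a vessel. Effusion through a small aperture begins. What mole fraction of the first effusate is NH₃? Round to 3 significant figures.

0.432

Rate_i ∝ x_i/√M_i (Graham's law weighted by mole fraction), so the effusate composition follows n_i/√M_i.
Mole fraction of NH₃ in the effusate = (n_NH₃/√M_NH₃) / (n_NH₃/√M_NH₃ + n_HF/√M_HF)
= (3.31/√17.03) / (3.31/√17.03 + 4.71/√20.01) = 0.8021/(0.8021 + 1.053) = 0.432.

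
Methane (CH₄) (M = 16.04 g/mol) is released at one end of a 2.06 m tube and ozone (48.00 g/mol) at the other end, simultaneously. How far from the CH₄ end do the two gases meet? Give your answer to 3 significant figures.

In equal time, each gas travels a distance ∝ its rate ∝ 1/√M, so d_CH₄/d_O₃ = √(M_O₃/M_CH₄) = √(48.00/16.04) = 1.730.
With d_CH₄ + d_O₃ = 2.06 m, d_O₃ = 2.06/(1 + 1.730) = 0.7546 m.
d_CH₄ = 2.06 − 0.7546 = 1.31 m.

1.31 m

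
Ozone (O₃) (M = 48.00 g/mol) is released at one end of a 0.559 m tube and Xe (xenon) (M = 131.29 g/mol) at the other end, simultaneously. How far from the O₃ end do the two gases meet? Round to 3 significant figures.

0.348 m

In equal time, each gas travels a distance ∝ its rate ∝ 1/√M, so d_O₃/d_Xe = √(M_Xe/M_O₃) = √(131.29/48.00) = 1.654.
With d_O₃ + d_Xe = 0.559 m, d_Xe = 0.559/(1 + 1.654) = 0.2106 m.
d_O₃ = 0.559 − 0.2106 = 0.348 m.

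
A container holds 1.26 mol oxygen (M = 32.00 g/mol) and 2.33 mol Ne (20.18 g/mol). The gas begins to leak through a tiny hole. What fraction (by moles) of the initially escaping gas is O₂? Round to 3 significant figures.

0.300

Effusion rate of each component ∝ n_i/√M_i (partial pressure × 1/√M).
Mole fraction of O₂ in the effusate = (n_O₂/√M_O₂) / (n_O₂/√M_O₂ + n_Ne/√M_Ne)
= (1.26/√32.00) / (1.26/√32.00 + 2.33/√20.18) = 0.2227/(0.2227 + 0.5187) = 0.300.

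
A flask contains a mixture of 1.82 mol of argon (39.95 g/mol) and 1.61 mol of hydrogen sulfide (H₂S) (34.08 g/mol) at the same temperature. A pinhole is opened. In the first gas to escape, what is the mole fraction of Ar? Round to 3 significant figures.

0.511

The effusion rate of species i is ∝ p_i/√M_i ∝ n_i/√M_i.
Mole fraction of Ar in the effusate = (n_Ar/√M_Ar) / (n_Ar/√M_Ar + n_H₂S/√M_H₂S)
= (1.82/√39.95) / (1.82/√39.95 + 1.61/√34.08) = 0.2879/(0.2879 + 0.2758) = 0.511.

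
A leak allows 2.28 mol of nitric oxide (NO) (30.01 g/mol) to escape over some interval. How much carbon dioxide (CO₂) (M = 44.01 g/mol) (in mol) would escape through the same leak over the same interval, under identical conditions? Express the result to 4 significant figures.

1.883 mol

Since effusion rate ∝ 1/√M, rate_CO₂/rate_NO = √(M_NO/M_CO₂) = √(30.01/44.01) = √0.6819 = 0.8258.
So the amount for CO₂ is 2.28 × 0.8258 = 1.883 mol.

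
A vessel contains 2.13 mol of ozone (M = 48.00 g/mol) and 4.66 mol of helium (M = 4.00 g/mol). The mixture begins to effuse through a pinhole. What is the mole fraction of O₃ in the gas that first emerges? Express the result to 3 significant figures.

0.117

Each component's effusion rate ∝ (its partial pressure)·(1/√M) ∝ n_i/√M_i.
x_O₃(eff) = (n_O₃/√M_O₃) / (n_O₃/√M_O₃ + n_He/√M_He)
= (2.13/√48.00) / (2.13/√48.00 + 4.66/√4.00) = 0.3074/(0.3074 + 2.330) = 0.117.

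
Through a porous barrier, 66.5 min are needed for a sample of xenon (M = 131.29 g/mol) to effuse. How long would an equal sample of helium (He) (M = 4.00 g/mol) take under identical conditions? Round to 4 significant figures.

Using Graham's law: t_He/t_Xe = √(M_He/M_Xe) = √(4.00/131.29) = √0.03047 = 0.1745.
So the time for He is 66.5 × 0.1745 = 11.61 min.

11.61 min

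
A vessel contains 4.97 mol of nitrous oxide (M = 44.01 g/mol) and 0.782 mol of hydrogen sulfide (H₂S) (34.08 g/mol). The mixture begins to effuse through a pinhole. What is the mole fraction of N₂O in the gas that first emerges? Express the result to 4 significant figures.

Each component's effusion rate ∝ (its partial pressure)·(1/√M) ∝ n_i/√M_i.
x_N₂O(eff) = (n_N₂O/√M_N₂O) / (n_N₂O/√M_N₂O + n_H₂S/√M_H₂S)
= (4.97/√44.01) / (4.97/√44.01 + 0.782/√34.08) = 0.7492/(0.7492 + 0.1340) = 0.8483.

0.8483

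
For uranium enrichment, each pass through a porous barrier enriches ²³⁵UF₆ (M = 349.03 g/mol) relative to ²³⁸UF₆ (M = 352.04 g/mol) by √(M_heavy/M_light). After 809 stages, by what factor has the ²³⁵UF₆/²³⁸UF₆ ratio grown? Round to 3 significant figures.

The single-stage factor is √(M_heavy/M_light), so 809 stages give [√(352.04/349.03)]^809 = (352.04/349.03)^(809/2).
= 1.00862^(809/2) = 32.2.

32.2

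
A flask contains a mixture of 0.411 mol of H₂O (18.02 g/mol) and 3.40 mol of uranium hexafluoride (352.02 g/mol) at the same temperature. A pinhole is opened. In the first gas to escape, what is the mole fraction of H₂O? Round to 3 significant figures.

Each component's effusion rate ∝ (its partial pressure)·(1/√M) ∝ n_i/√M_i.
So x_H₂O in the escaping gas = (n_H₂O/√M_H₂O) / Σ(n_i/√M_i)
= (0.411/√18.02) / (0.411/√18.02 + 3.40/√352.02) = 0.09682/(0.09682 + 0.1812) = 0.348.

0.348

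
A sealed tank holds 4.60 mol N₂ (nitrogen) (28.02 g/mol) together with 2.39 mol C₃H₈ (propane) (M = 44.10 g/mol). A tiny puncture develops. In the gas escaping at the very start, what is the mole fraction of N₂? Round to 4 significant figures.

Rate_i ∝ x_i/√M_i (Graham's law weighted by mole fraction), so the effusate composition follows n_i/√M_i.
Mole fraction of N₂ in the effusate = (n_N₂/√M_N₂) / (n_N₂/√M_N₂ + n_C₃H₈/√M_C₃H₈)
= (4.60/√28.02) / (4.60/√28.02 + 2.39/√44.10) = 0.8690/(0.8690 + 0.3599) = 0.7071.

0.7071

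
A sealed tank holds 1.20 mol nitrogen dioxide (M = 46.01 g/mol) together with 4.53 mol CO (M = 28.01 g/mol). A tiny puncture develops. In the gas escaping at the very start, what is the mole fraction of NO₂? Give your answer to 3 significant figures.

Each component's effusion rate ∝ (its partial pressure)·(1/√M) ∝ n_i/√M_i.
x_NO₂(eff) = (n_NO₂/√M_NO₂) / (n_NO₂/√M_NO₂ + n_CO/√M_CO)
= (1.20/√46.01) / (1.20/√46.01 + 4.53/√28.01) = 0.1769/(0.1769 + 0.8559) = 0.171.

0.171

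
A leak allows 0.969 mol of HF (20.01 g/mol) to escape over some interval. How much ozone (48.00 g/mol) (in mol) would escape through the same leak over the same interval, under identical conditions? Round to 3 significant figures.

0.626 mol

Since effusion rate ∝ 1/√M, rate_O₃/rate_HF = √(M_HF/M_O₃) = √(20.01/48.00) = √0.4169 = 0.6457.
So the amount for O₃ is 0.969 × 0.6457 = 0.626 mol.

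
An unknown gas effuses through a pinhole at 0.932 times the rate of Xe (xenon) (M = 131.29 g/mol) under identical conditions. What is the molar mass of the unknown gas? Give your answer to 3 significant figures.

151 g/mol

Since effusion rate ∝ 1/√M, rate_X/rate_Xe = √(M_Xe/M_X).
0.932 = √(131.29/M_X)
M_X = 131.29 / 0.932² = 131.29 / 0.8686 = 151 g/mol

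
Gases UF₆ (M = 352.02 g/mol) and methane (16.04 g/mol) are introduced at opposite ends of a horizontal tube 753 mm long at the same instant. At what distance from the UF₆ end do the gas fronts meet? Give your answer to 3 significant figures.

Graham's law gives d_UF₆/d_CH₄ = rate_UF₆/rate_CH₄ = √(M_CH₄/M_UF₆) = √(16.04/352.02) = 0.2135.
With d_UF₆ + d_CH₄ = 753 mm, d_CH₄ = 753/(1 + 0.2135) = 620.5 mm.
d_UF₆ = 753 − 620.5 = 132 mm.

132 mm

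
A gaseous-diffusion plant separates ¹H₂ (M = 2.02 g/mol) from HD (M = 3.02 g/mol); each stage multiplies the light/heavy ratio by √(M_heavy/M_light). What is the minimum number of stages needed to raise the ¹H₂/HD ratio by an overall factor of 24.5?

16

Single-stage factor α = √(3.02/2.02), so ln α = ½ ln(1.49505) = 0.2011.
Need α^N ≥ 24.5 ⇒ N ≥ ln(24.5) / ln α = 3.199 / 0.2011 = 15.91.
So at least 16 stages are needed.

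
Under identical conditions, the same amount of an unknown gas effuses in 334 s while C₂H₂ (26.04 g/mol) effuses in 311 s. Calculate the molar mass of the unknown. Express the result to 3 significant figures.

30.0 g/mol

Using Graham's law: t_X/t_C₂H₂ = √(M_X/M_C₂H₂).
334/311 = 1.074 = √(M_X/26.04)
M_X = 26.04 × 1.074² = 26.04 × 1.153 = 30.0 g/mol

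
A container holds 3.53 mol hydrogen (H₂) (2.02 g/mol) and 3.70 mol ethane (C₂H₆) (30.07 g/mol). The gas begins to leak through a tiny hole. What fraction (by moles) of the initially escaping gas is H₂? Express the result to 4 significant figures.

Rate_i ∝ x_i/√M_i (Graham's law weighted by mole fraction), so the effusate composition follows n_i/√M_i.
Mole fraction of H₂ in the effusate = (n_H₂/√M_H₂) / (n_H₂/√M_H₂ + n_C₂H₆/√M_C₂H₆)
= (3.53/√2.02) / (3.53/√2.02 + 3.70/√30.07) = 2.484/(2.484 + 0.6747) = 0.7864.

0.7864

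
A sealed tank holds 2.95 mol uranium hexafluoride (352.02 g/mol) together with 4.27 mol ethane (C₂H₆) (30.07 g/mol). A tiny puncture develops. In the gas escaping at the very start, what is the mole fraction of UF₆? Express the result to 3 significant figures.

Rate_i ∝ x_i/√M_i (Graham's law weighted by mole fraction), so the effusate composition follows n_i/√M_i.
x_UF₆(eff) = (n_UF₆/√M_UF₆) / (n_UF₆/√M_UF₆ + n_C₂H₆/√M_C₂H₆)
= (2.95/√352.02) / (2.95/√352.02 + 4.27/√30.07) = 0.1572/(0.1572 + 0.7787) = 0.168.

0.168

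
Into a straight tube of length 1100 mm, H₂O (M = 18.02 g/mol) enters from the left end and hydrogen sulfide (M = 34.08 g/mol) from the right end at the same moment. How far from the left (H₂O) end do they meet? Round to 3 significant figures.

In equal time, each gas travels a distance ∝ its rate ∝ 1/√M, so d_H₂O/d_H₂S = √(M_H₂S/M_H₂O) = √(34.08/18.02) = 1.375.
With d_H₂O + d_H₂S = 1100 mm, d_H₂S = 1100/(1 + 1.375) = 463.1 mm.
d_H₂O = 1100 − 463.1 = 637 mm.

637 mm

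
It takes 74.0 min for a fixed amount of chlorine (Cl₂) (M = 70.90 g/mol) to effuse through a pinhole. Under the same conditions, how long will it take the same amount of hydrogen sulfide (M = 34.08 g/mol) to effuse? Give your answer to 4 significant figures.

Graham's law gives t_H₂S/t_Cl₂ = √(M_H₂S/M_Cl₂) = √(34.08/70.90) = √0.4807 = 0.6933.
So the time for H₂S is 74.0 × 0.6933 = 51.30 min.

51.30 min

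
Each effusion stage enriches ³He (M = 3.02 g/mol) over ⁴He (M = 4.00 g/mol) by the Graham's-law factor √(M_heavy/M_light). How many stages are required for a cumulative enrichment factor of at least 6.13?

Single-stage factor α = √(4.00/3.02), so ln α = ½ ln(1.32450) = 0.1405.
Need α^N ≥ 6.13 ⇒ N ≥ ln(6.13) / ln α = 1.813 / 0.1405 = 12.90.
Minimum whole number of stages: N = 13.

13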